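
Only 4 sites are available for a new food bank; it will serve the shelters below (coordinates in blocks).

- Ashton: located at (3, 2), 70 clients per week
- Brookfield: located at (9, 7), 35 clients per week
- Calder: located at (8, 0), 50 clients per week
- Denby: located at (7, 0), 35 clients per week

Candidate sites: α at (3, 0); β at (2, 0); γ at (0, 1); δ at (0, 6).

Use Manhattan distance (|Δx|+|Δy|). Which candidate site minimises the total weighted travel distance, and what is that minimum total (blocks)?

Total weighted distance at each candidate:
  α (3, 0): total = 985
  β (2, 0): total = 1175
  γ (0, 1): total = 1535
  δ (0, 6): total = 1995
Minimum is at α with total 985 blocks.

α, total 985 blocks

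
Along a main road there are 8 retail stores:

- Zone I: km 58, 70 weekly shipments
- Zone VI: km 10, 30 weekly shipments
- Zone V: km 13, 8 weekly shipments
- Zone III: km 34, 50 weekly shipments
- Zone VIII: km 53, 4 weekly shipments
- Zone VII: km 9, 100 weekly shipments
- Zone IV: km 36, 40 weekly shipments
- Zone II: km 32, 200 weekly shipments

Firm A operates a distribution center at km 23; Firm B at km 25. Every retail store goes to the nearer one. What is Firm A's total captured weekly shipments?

138

The indifferent point is the midpoint (23+25)/2 = 24; retail stores left of it (closer to Firm A at 23) go to Firm A, those right go to Firm B.
  Zone VII at 9 (w=100) → Firm A
  Zone VI at 10 (w=30) → Firm A
  Zone V at 13 (w=8) → Firm A
  Zone II at 32 (w=200) → Firm B
  Zone III at 34 (w=50) → Firm B
  Zone IV at 36 (w=40) → Firm B
  Zone VIII at 53 (w=4) → Firm B
  Zone I at 58 (w=70) → Firm B
Firm A captures 138; Firm B captures 364.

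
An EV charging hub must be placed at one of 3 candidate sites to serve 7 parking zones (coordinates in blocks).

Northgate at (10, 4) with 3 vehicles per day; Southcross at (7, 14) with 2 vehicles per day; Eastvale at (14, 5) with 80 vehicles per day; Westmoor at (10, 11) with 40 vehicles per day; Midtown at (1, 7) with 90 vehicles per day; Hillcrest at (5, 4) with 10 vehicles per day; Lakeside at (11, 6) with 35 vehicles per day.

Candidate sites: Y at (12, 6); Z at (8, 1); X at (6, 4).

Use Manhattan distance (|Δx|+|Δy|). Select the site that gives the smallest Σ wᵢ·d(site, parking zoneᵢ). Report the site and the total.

Y, total 1763 blocks

Total weighted distance at each candidate:
  Y (12, 6): total = 1763
  Z (8, 1): total = 2833
  X (6, 4): total = 2169
Minimum is at Y with total 1763 blocks.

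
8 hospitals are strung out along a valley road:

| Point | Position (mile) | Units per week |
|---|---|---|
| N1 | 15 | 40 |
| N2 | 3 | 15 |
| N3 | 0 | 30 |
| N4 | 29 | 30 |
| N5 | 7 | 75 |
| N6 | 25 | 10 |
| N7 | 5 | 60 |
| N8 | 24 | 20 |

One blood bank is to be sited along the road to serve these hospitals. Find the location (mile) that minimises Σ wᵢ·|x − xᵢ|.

For a sum of weighted absolute distances on a line, the optimum is the weighted median (not the mean). Total weight W = 280; half-weight = 140.
Sort by position and accumulate weight:
  mile 0 (N3, w=30) → cum 30
  mile 3 (N2, w=15) → cum 45
  mile 5 (N7, w=60) → cum 105
  mile 7 (N5, w=75) → cum 180  ≥ 140 → median here
  mile 15 (N1, w=40) → cum 220
  mile 24 (N8, w=20) → cum 240
  mile 25 (N6, w=10) → cum 250
  mile 29 (N4, w=30) → cum 280
Optimal location: mile 7.

x = 7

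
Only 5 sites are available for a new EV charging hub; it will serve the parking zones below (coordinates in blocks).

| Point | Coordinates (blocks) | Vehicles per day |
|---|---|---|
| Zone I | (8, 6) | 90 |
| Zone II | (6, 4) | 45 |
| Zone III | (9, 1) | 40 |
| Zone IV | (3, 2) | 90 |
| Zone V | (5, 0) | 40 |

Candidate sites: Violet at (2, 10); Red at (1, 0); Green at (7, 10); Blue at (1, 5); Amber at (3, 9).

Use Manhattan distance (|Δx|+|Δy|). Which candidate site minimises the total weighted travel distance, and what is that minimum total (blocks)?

Blue, total 2280 blocks

Total weighted distance at each candidate:
  Violet (2, 10): total = 3320
  Red (1, 0): total = 2455
  Green (7, 10): total = 2765
  Blue (1, 5): total = 2280
  Amber (3, 9): total = 2710
Minimum is at Blue with total 2280 blocks.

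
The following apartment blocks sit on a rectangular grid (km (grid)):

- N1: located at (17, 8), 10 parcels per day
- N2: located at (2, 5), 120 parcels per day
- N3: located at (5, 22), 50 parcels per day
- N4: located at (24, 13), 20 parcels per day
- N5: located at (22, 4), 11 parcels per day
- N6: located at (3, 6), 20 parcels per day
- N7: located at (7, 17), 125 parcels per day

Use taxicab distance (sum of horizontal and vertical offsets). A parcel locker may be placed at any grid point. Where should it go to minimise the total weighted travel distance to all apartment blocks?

Manhattan distance separates: Σwᵢ(|x−xᵢ|+|y−yᵢ|) = Σwᵢ|x−xᵢ| + Σwᵢ|y−yᵢ|, so x and y are optimised independently as 1-D weighted medians.
Total weight W = 356; half = 178.
x-coordinate, sorted with cumulative weight:
  x=2 (N2, w=120) cum 120
  x=3 (N6, w=20) cum 140
  x=5 (N3, w=50) cum 190  ← median
  x=7 (N7, w=125) cum 315
  x=17 (N1, w=10) cum 325
  x=22 (N5, w=11) cum 336
  x=24 (N4, w=20) cum 356
⇒ x* = 5
y-coordinate, sorted with cumulative weight:
  y=4 (N5, w=11) cum 11
  y=5 (N2, w=120) cum 131
  y=6 (N6, w=20) cum 151
  y=8 (N1, w=10) cum 161
  y=13 (N4, w=20) cum 181  ← median
  y=17 (N7, w=125) cum 306
  y=22 (N3, w=50) cum 356
⇒ y* = 13

(5, 13)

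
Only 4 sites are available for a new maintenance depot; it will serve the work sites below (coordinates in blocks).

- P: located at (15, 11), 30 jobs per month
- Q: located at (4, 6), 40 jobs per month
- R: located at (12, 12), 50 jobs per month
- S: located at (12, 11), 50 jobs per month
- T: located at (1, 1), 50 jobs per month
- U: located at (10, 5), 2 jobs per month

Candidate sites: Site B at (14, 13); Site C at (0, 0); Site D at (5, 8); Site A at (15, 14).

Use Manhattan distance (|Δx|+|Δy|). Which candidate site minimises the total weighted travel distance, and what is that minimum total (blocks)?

Total weighted distance at each candidate:
  Site B (14, 13): total = 2394
  Site C (0, 0): total = 3660
  Site D (5, 8): total = 2126
  Site A (15, 14): total = 2778
Minimum is at Site D with total 2126 blocks.

Site D, total 2126 blocks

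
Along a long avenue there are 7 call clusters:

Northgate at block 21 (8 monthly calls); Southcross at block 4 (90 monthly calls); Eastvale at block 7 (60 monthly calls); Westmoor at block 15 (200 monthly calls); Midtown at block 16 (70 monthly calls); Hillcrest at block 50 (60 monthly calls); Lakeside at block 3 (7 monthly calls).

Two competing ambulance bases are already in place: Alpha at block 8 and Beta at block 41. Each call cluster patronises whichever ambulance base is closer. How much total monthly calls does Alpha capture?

The indifferent point is the midpoint (8+41)/2 = 24.5; call clusters left of it (closer to Alpha at 8) go to Alpha, those right go to Beta.
  Lakeside at 3 (w=7) → Alpha
  Southcross at 4 (w=90) → Alpha
  Eastvale at 7 (w=60) → Alpha
  Westmoor at 15 (w=200) → Alpha
  Midtown at 16 (w=70) → Alpha
  Northgate at 21 (w=8) → Alpha
  Hillcrest at 50 (w=60) → Beta
Alpha captures 435; Beta captures 60.

435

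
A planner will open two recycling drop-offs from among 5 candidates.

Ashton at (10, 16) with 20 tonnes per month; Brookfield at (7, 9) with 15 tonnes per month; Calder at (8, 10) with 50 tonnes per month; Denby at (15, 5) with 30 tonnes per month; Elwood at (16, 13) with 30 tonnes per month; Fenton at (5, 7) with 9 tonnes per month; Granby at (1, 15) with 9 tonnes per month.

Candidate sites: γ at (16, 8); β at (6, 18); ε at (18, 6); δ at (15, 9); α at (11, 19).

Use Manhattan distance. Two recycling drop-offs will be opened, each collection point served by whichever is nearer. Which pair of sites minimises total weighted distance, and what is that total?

Evaluate every pair (each demand assigned to the nearer of the two):
  {β, δ}: total = 1090
  {δ, α}: total = 1104
  {γ, β}: total = 1220
  {γ, α}: total = 1234
  {γ, δ}: total = 1318
  {ε, δ}: total = 1318
  {β, ε}: total = 1340
  {γ, ε}: total = 1506
  {ε, α}: total = 1532
  {β, α}: total = 1780
Best pair: {β, δ} with total 1090.

{β, δ}, total 1090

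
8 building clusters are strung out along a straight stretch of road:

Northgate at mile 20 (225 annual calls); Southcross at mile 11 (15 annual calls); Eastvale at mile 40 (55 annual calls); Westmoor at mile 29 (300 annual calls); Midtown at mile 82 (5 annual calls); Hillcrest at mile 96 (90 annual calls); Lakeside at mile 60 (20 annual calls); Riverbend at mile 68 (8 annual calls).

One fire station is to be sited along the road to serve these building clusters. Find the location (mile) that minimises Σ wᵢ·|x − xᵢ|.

x = 29

For a sum of weighted absolute distances on a line, the optimum is the weighted median (not the mean). Total weight W = 718; half-weight = 359.
Sort by position and accumulate weight:
  mile 11 (Southcross, w=15) → cum 15
  mile 20 (Northgate, w=225) → cum 240
  mile 29 (Westmoor, w=300) → cum 540  ≥ 359 → median here
  mile 40 (Eastvale, w=55) → cum 595
  mile 60 (Lakeside, w=20) → cum 615
  mile 68 (Riverbend, w=8) → cum 623
  mile 82 (Midtown, w=5) → cum 628
  mile 96 (Hillcrest, w=90) → cum 718
Optimal location: mile 29.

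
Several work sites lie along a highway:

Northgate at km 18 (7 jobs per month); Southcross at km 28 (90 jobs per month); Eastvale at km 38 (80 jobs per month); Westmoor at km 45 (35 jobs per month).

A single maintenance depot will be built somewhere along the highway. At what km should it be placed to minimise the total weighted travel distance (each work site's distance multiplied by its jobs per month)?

For a sum of weighted absolute distances on a line, the optimum is the weighted median (not the mean). Total weight W = 212; half-weight = 106.
Sort by position and accumulate weight:
  km 18 (Northgate, w=7) → cum 7
  km 28 (Southcross, w=90) → cum 97
  km 38 (Eastvale, w=80) → cum 177  ≥ 106 → median here
  km 45 (Westmoor, w=35) → cum 212
Optimal location: km 38.

x = 38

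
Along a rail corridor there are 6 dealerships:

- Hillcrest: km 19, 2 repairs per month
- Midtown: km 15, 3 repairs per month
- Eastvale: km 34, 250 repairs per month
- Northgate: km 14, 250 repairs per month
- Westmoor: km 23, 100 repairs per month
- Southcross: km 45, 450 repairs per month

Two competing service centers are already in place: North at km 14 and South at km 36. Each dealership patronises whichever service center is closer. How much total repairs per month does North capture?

The indifferent point is the midpoint (14+36)/2 = 25; dealerships left of it (closer to North at 14) go to North, those right go to South.
  Northgate at 14 (w=250) → North
  Midtown at 15 (w=3) → North
  Hillcrest at 19 (w=2) → North
  Westmoor at 23 (w=100) → North
  Eastvale at 34 (w=250) → South
  Southcross at 45 (w=450) → South
North captures 355; South captures 700.

355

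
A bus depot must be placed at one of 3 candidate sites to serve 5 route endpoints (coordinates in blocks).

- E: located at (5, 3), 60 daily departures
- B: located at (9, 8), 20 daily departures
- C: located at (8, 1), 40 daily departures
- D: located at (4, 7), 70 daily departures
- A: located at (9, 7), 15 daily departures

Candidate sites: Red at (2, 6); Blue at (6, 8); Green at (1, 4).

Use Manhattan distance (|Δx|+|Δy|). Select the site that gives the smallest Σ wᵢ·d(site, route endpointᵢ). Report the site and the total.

Total weighted distance at each candidate:
  Red (2, 6): total = 1310
  Blue (6, 8): total = 1050
  Green (1, 4): total = 1525
Minimum is at Blue with total 1050 blocks.

Blue, total 1050 blocks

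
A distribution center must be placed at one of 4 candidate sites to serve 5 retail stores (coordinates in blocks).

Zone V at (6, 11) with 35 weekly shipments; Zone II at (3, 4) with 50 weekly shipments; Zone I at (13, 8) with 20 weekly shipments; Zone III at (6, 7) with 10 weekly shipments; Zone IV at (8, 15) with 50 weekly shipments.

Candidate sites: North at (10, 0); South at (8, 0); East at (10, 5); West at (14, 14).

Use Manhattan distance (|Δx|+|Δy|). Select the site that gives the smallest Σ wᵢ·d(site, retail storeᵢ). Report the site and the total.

East, total 1530 blocks

Total weighted distance at each candidate:
  North (10, 0): total = 2255
  South (8, 0): total = 2005
  East (10, 5): total = 1530
  West (14, 14): total = 2075
Minimum is at East with total 1530 blocks.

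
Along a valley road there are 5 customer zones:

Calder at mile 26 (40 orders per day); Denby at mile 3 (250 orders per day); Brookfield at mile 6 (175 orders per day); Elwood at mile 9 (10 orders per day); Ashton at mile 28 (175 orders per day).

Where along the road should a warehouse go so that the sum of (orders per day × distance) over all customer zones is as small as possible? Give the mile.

x = 6

For a sum of weighted absolute distances on a line, the optimum is the weighted median (not the mean). Total weight W = 650; half-weight = 325.
Sort by position and accumulate weight:
  mile 3 (Denby, w=250) → cum 250
  mile 6 (Brookfield, w=175) → cum 425  ≥ 325 → median here
  mile 9 (Elwood, w=10) → cum 435
  mile 26 (Calder, w=40) → cum 475
  mile 28 (Ashton, w=175) → cum 650
Optimal location: mile 6.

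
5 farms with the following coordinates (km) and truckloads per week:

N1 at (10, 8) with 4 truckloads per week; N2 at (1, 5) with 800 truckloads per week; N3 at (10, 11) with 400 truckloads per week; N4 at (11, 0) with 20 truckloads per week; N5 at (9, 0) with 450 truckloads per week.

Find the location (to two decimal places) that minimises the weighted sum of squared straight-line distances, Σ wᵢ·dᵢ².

(5.44, 5.04)

The minimiser of Σwᵢ‖p−pᵢ‖² is the weighted centroid p* = (Σwᵢpᵢ)/(Σwᵢ).
Σwᵢ = 1674.
Σwᵢxᵢ = 4·10 + 800·1 + 400·10 + 20·11 + 450·9 = 9110.
Σwᵢyᵢ = 4·8 + 800·5 + 400·11 + 20·0 + 450·0 = 8432.
x* = 9110/1674 = 5.44, y* = 8432/1674 = 5.04.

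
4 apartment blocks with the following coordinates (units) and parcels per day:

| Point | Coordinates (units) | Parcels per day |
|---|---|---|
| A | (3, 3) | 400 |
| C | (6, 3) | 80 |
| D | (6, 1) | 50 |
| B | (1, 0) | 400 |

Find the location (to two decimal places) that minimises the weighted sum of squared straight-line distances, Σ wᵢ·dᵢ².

The minimiser of Σwᵢ‖p−pᵢ‖² is the weighted centroid p* = (Σwᵢpᵢ)/(Σwᵢ).
Σwᵢ = 930.
Σwᵢxᵢ = 400·3 + 80·6 + 50·6 + 400·1 = 2380.
Σwᵢyᵢ = 400·3 + 80·3 + 50·1 + 400·0 = 1490.
x* = 2380/930 = 2.56, y* = 1490/930 = 1.60.

(2.56, 1.60)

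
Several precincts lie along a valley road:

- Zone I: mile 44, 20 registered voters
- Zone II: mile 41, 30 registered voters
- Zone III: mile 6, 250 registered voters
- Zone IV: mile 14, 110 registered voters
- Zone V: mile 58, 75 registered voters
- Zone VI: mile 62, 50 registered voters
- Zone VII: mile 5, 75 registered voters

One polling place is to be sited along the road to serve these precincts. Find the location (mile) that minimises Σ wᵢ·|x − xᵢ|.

For a sum of weighted absolute distances on a line, the optimum is the weighted median (not the mean). Total weight W = 610; half-weight = 305.
Sort by position and accumulate weight:
  mile 5 (Zone VII, w=75) → cum 75
  mile 6 (Zone III, w=250) → cum 325  ≥ 305 → median here
  mile 14 (Zone IV, w=110) → cum 435
  mile 41 (Zone II, w=30) → cum 465
  mile 44 (Zone I, w=20) → cum 485
  mile 58 (Zone V, w=75) → cum 560
  mile 62 (Zone VI, w=50) → cum 610
Optimal location: mile 6.

x = 6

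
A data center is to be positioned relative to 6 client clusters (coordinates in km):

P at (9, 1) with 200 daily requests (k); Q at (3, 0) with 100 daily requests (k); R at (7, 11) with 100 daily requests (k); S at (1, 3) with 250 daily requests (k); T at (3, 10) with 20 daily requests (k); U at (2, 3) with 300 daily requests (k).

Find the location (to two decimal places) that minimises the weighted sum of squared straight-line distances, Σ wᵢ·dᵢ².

The minimiser of Σwᵢ‖p−pᵢ‖² is the weighted centroid p* = (Σwᵢpᵢ)/(Σwᵢ).
Σwᵢ = 970.
Σwᵢxᵢ = 200·9 + 100·3 + 100·7 + 250·1 + 20·3 + 300·2 = 3710.
Σwᵢyᵢ = 200·1 + 100·0 + 100·11 + 250·3 + 20·10 + 300·3 = 3150.
x* = 3710/970 = 3.82, y* = 3150/970 = 3.25.

(3.82, 3.25)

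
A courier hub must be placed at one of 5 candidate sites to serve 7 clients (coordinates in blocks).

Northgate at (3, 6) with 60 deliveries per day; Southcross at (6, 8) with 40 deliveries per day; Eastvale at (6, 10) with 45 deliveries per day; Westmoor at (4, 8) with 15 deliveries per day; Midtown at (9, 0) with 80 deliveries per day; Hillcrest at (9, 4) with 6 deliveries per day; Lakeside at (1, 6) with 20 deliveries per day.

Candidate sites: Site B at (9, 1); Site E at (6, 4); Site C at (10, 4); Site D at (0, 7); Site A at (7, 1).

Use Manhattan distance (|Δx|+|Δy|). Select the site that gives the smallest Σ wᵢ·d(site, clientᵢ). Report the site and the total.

Site E, total 1538 blocks

Total weighted distance at each candidate:
  Site B (9, 1): total = 2138
  Site E (6, 4): total = 1538
  Site C (10, 4): total = 2086
  Site D (0, 7): total = 2392
  Site A (7, 1): total = 1950
Minimum is at Site E with total 1538 blocks.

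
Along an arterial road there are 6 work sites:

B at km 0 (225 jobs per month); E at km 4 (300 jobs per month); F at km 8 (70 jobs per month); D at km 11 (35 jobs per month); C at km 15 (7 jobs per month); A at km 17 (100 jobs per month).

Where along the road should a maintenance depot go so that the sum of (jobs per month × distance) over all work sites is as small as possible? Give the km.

For a sum of weighted absolute distances on a line, the optimum is the weighted median (not the mean). Total weight W = 737; half-weight = 368.5.
Sort by position and accumulate weight:
  km 0 (B, w=225) → cum 225
  km 4 (E, w=300) → cum 525  ≥ 368.5 → median here
  km 8 (F, w=70) → cum 595
  km 11 (D, w=35) → cum 630
  km 15 (C, w=7) → cum 637
  km 17 (A, w=100) → cum 737
Optimal location: km 4.

x = 4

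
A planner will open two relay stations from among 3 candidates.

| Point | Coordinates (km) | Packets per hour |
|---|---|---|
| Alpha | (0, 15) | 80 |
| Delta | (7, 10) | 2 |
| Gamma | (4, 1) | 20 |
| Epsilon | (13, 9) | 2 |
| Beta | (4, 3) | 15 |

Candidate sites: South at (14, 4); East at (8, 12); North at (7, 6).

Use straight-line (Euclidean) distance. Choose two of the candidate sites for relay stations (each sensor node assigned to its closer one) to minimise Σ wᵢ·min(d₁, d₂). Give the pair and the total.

{East, North}, total 879.9

Evaluate every pair (each demand assigned to the nearer of the two):
  {East, North}: total = 879.9
  {South, East}: total = 1054.7
  {South, North}: total = 1110.6
Best pair: {East, North} with total 879.9.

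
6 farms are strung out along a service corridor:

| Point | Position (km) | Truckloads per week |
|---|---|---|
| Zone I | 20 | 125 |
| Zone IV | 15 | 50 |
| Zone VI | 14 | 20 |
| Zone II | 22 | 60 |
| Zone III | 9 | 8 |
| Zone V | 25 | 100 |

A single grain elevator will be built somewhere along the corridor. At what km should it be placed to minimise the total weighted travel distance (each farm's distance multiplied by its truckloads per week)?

For a sum of weighted absolute distances on a line, the optimum is the weighted median (not the mean). Total weight W = 363; half-weight = 181.5.
Sort by position and accumulate weight:
  km 9 (Zone III, w=8) → cum 8
  km 14 (Zone VI, w=20) → cum 28
  km 15 (Zone IV, w=50) → cum 78
  km 20 (Zone I, w=125) → cum 203  ≥ 181.5 → median here
  km 22 (Zone II, w=60) → cum 263
  km 25 (Zone V, w=100) → cum 363
Optimal location: km 20.

x = 20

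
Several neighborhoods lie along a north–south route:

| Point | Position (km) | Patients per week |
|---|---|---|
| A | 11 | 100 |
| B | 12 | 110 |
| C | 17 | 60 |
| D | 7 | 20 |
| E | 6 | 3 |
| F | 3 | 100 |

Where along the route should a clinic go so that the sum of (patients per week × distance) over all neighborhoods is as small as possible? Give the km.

For a sum of weighted absolute distances on a line, the optimum is the weighted median (not the mean). Total weight W = 393; half-weight = 196.5.
Sort by position and accumulate weight:
  km 3 (F, w=100) → cum 100
  km 6 (E, w=3) → cum 103
  km 7 (D, w=20) → cum 123
  km 11 (A, w=100) → cum 223  ≥ 196.5 → median here
  km 12 (B, w=110) → cum 333
  km 17 (C, w=60) → cum 393
Optimal location: km 11.

x = 11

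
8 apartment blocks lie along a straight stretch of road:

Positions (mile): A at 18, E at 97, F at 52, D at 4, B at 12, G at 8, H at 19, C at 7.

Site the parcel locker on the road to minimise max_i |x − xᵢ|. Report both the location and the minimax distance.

location 50.5, max distance 46.5

The 1-center on a line is the midpoint of the two extreme points: leftmost at 4, rightmost at 97.
Optimal location = (4 + 97)/2 = 50.5; maximum distance = (97 − 4)/2 = 46.5.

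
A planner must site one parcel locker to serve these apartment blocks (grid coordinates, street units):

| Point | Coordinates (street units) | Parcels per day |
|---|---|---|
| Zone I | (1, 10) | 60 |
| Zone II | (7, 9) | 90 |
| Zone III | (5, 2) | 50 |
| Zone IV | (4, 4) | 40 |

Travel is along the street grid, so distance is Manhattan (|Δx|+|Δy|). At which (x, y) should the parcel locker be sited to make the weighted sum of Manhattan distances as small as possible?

(5, 9)

Manhattan distance separates: Σwᵢ(|x−xᵢ|+|y−yᵢ|) = Σwᵢ|x−xᵢ| + Σwᵢ|y−yᵢ|, so x and y are optimised independently as 1-D weighted medians.
Total weight W = 240; half = 120.
x-coordinate, sorted with cumulative weight:
  x=1 (Zone I, w=60) cum 60
  x=4 (Zone IV, w=40) cum 100
  x=5 (Zone III, w=50) cum 150  ← median
  x=7 (Zone II, w=90) cum 240
⇒ x* = 5
y-coordinate, sorted with cumulative weight:
  y=2 (Zone III, w=50) cum 50
  y=4 (Zone IV, w=40) cum 90
  y=9 (Zone II, w=90) cum 180  ← median
  y=10 (Zone I, w=60) cum 240
⇒ y* = 9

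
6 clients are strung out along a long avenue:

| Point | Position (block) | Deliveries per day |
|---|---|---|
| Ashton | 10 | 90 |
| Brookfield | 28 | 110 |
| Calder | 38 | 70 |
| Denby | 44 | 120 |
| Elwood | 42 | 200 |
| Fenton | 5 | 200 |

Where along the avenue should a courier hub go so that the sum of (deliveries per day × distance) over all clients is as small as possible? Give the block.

x = 28

For a sum of weighted absolute distances on a line, the optimum is the weighted median (not the mean). Total weight W = 790; half-weight = 395.
Sort by position and accumulate weight:
  block 5 (Fenton, w=200) → cum 200
  block 10 (Ashton, w=90) → cum 290
  block 28 (Brookfield, w=110) → cum 400  ≥ 395 → median here
  block 38 (Calder, w=70) → cum 470
  block 42 (Elwood, w=200) → cum 670
  block 44 (Denby, w=120) → cum 790
Optimal location: block 28.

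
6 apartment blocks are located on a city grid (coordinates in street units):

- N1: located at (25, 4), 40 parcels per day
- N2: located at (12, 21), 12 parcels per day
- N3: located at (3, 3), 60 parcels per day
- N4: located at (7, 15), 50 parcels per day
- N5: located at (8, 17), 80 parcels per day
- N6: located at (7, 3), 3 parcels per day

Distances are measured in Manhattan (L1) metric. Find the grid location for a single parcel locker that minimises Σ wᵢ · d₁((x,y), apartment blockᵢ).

(8, 15)

Manhattan distance separates: Σwᵢ(|x−xᵢ|+|y−yᵢ|) = Σwᵢ|x−xᵢ| + Σwᵢ|y−yᵢ|, so x and y are optimised independently as 1-D weighted medians.
Total weight W = 245; half = 122.5.
x-coordinate, sorted with cumulative weight:
  x=3 (N3, w=60) cum 60
  x=7 (N4, w=50) cum 110
  x=7 (N6, w=3) cum 113
  x=8 (N5, w=80) cum 193  ← median
  x=12 (N2, w=12) cum 205
  x=25 (N1, w=40) cum 245
⇒ x* = 8
y-coordinate, sorted with cumulative weight:
  y=3 (N3, w=60) cum 60
  y=3 (N6, w=3) cum 63
  y=4 (N1, w=40) cum 103
  y=15 (N4, w=50) cum 153  ← median
  y=17 (N5, w=80) cum 233
  y=21 (N2, w=12) cum 245
⇒ y* = 15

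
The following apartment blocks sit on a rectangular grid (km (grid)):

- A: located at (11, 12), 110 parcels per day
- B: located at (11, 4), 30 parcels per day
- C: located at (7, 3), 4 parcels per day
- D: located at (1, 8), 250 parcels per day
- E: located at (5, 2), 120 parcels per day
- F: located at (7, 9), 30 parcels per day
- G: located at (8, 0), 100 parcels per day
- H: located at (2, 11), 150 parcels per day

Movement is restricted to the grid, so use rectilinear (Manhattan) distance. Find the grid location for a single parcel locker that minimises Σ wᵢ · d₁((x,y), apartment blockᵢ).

(2, 8)

Manhattan distance separates: Σwᵢ(|x−xᵢ|+|y−yᵢ|) = Σwᵢ|x−xᵢ| + Σwᵢ|y−yᵢ|, so x and y are optimised independently as 1-D weighted medians.
Total weight W = 794; half = 397.
x-coordinate, sorted with cumulative weight:
  x=1 (D, w=250) cum 250
  x=2 (H, w=150) cum 400  ← median
  x=5 (E, w=120) cum 520
  x=7 (C, w=4) cum 524
  x=7 (F, w=30) cum 554
  x=8 (G, w=100) cum 654
  x=11 (A, w=110) cum 764
  x=11 (B, w=30) cum 794
⇒ x* = 2
y-coordinate, sorted with cumulative weight:
  y=0 (G, w=100) cum 100
  y=2 (E, w=120) cum 220
  y=3 (C, w=4) cum 224
  y=4 (B, w=30) cum 254
  y=8 (D, w=250) cum 504  ← median
  y=9 (F, w=30) cum 534
  y=11 (H, w=150) cum 684
  y=12 (A, w=110) cum 794
⇒ y* = 8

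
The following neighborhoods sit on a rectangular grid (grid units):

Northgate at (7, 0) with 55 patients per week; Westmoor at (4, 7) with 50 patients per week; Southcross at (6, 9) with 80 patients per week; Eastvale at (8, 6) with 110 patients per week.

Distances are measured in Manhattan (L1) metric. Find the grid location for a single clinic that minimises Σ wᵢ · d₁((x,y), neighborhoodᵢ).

(7, 6)

Manhattan distance separates: Σwᵢ(|x−xᵢ|+|y−yᵢ|) = Σwᵢ|x−xᵢ| + Σwᵢ|y−yᵢ|, so x and y are optimised independently as 1-D weighted medians.
Total weight W = 295; half = 147.5.
x-coordinate, sorted with cumulative weight:
  x=4 (Westmoor, w=50) cum 50
  x=6 (Southcross, w=80) cum 130
  x=7 (Northgate, w=55) cum 185  ← median
  x=8 (Eastvale, w=110) cum 295
⇒ x* = 7
y-coordinate, sorted with cumulative weight:
  y=0 (Northgate, w=55) cum 55
  y=6 (Eastvale, w=110) cum 165  ← median
  y=7 (Westmoor, w=50) cum 215
  y=9 (Southcross, w=80) cum 295
⇒ y* = 6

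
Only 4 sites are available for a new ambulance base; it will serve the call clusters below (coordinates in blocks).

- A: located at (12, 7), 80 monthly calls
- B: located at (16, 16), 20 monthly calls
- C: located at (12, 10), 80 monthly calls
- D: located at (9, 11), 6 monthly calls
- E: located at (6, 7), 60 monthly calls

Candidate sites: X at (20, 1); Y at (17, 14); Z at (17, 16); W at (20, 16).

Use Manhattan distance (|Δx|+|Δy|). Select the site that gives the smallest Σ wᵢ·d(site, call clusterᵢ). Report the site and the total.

Y, total 2886 blocks

Total weighted distance at each candidate:
  X (20, 1): total = 4186
  Y (17, 14): total = 2886
  Z (17, 16): total = 3298
  W (20, 16): total = 4036
Minimum is at Y with total 2886 blocks.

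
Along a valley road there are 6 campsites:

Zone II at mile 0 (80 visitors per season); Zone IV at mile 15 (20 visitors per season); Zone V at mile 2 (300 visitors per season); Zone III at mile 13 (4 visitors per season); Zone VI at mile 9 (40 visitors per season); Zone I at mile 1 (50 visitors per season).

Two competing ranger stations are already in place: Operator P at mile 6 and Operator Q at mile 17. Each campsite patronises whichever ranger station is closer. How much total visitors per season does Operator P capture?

470

The indifferent point is the midpoint (6+17)/2 = 11.5; campsites left of it (closer to Operator P at 6) go to Operator P, those right go to Operator Q.
  Zone II at 0 (w=80) → Operator P
  Zone I at 1 (w=50) → Operator P
  Zone V at 2 (w=300) → Operator P
  Zone VI at 9 (w=40) → Operator P
  Zone III at 13 (w=4) → Operator Q
  Zone IV at 15 (w=20) → Operator Q
Operator P captures 470; Operator Q captures 24.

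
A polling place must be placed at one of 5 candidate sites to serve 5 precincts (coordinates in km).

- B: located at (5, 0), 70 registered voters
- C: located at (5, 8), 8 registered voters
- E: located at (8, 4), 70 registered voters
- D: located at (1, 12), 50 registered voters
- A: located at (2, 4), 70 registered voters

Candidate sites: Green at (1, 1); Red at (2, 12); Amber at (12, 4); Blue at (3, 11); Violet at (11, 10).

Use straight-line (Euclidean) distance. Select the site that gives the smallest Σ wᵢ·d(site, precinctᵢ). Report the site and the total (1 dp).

Green, total 1657.6 km

Total weighted distance at each candidate:
  Green (1, 1): total = 1657.6
  Red (2, 12): total = 2215.9
  Amber (12, 4): total = 2288.9
  Blue (3, 11): total = 2020.4
  Violet (11, 10): total = 2603.6
Minimum is at Green with total 1657.6 km.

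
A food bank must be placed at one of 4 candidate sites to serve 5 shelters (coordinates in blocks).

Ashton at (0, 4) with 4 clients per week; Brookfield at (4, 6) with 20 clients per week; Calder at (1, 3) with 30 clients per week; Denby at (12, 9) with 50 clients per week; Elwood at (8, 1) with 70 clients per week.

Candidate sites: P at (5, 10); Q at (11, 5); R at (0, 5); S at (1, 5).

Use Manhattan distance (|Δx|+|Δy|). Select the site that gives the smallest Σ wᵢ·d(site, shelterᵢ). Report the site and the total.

Q, total 1308 blocks

Total weighted distance at each candidate:
  P (5, 10): total = 1714
  Q (11, 5): total = 1308
  R (0, 5): total = 1834
  S (1, 5): total = 1668
Minimum is at Q with total 1308 blocks.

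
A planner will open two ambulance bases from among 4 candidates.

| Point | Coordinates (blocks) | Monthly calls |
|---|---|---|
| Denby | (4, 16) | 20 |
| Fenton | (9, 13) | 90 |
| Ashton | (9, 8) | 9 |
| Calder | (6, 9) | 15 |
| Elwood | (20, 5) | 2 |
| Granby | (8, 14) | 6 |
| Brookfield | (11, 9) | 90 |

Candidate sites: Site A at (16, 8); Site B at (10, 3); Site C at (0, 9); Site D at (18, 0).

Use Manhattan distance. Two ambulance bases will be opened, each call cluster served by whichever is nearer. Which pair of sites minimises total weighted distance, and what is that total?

Evaluate every pair (each demand assigned to the nearer of the two):
  {Site A, Site C}: total = 2085
  {Site B, Site C}: total = 2086
  {Site A, Site B}: total = 2206
  {Site B, Site D}: total = 2296
  {Site A, Site D}: total = 2346
  {Site C, Site D}: total = 2652
Best pair: {Site A, Site C} with total 2085.

{Site A, Site C}, total 2085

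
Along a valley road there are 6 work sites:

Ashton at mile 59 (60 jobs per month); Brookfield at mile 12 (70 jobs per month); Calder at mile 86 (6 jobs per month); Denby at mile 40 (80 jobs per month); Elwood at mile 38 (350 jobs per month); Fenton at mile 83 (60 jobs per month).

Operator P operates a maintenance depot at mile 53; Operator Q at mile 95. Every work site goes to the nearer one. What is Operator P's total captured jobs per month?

560

The indifferent point is the midpoint (53+95)/2 = 74; work sites left of it (closer to Operator P at 53) go to Operator P, those right go to Operator Q.
  Brookfield at 12 (w=70) → Operator P
  Elwood at 38 (w=350) → Operator P
  Denby at 40 (w=80) → Operator P
  Ashton at 59 (w=60) → Operator P
  Fenton at 83 (w=60) → Operator Q
  Calder at 86 (w=6) → Operator Q
Operator P captures 560; Operator Q captures 66.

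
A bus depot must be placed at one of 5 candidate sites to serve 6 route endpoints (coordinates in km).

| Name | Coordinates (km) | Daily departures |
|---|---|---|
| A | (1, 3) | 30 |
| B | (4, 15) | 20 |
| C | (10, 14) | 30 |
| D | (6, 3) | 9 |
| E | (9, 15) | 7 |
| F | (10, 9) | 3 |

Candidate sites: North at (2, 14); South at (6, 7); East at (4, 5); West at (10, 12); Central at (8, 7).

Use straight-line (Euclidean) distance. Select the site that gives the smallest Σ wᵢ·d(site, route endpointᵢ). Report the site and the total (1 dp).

West, total 695.8 km

Total weighted distance at each candidate:
  North (2, 14): total = 799.2
  South (6, 7): total = 708.1
  East (4, 5): total = 758.0
  West (10, 12): total = 695.8
  Central (8, 7): total = 744.3
Minimum is at West with total 695.8 km.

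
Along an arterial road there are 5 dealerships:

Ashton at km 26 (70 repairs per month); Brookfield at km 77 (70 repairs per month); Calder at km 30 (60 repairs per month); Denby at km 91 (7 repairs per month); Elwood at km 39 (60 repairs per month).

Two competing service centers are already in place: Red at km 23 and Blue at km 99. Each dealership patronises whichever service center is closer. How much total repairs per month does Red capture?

190

The indifferent point is the midpoint (23+99)/2 = 61; dealerships left of it (closer to Red at 23) go to Red, those right go to Blue.
  Ashton at 26 (w=70) → Red
  Calder at 30 (w=60) → Red
  Elwood at 39 (w=60) → Red
  Brookfield at 77 (w=70) → Blue
  Denby at 91 (w=7) → Blue
Red captures 190; Blue captures 77.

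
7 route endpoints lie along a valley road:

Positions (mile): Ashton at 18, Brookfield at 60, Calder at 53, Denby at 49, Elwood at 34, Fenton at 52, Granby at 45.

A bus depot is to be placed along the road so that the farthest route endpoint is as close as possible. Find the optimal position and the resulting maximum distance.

The 1-center on a line is the midpoint of the two extreme points: leftmost at 18, rightmost at 60.
Optimal location = (18 + 60)/2 = 39; maximum distance = (60 − 18)/2 = 21.

location 39, max distance 21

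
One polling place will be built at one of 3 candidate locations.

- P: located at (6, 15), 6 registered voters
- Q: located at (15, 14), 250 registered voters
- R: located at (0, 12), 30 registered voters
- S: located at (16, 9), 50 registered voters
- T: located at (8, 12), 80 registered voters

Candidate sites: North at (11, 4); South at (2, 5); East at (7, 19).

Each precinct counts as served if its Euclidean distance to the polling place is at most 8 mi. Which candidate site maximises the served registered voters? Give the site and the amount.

Coverage radius r = 8 mi; a point is covered iff (Δx)²+(Δy)² ≤ 8² = 64.
  North (11, 4): covers {S} → 50
  South (2, 5): covers {R} → 30
  East (7, 19): covers {P, T} → 86
Maximum coverage at East: 86 registered voters.

East, covering 86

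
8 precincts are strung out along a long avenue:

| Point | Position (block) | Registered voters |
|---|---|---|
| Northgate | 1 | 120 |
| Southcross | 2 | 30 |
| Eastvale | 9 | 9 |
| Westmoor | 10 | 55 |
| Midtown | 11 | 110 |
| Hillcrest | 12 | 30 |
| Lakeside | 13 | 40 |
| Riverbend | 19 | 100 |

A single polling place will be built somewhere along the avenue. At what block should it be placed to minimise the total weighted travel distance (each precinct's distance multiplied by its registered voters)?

For a sum of weighted absolute distances on a line, the optimum is the weighted median (not the mean). Total weight W = 494; half-weight = 247.
Sort by position and accumulate weight:
  block 1 (Northgate, w=120) → cum 120
  block 2 (Southcross, w=30) → cum 150
  block 9 (Eastvale, w=9) → cum 159
  block 10 (Westmoor, w=55) → cum 214
  block 11 (Midtown, w=110) → cum 324  ≥ 247 → median here
  block 12 (Hillcrest, w=30) → cum 354
  block 13 (Lakeside, w=40) → cum 394
  block 19 (Riverbend, w=100) → cum 494
Optimal location: block 11.

x = 11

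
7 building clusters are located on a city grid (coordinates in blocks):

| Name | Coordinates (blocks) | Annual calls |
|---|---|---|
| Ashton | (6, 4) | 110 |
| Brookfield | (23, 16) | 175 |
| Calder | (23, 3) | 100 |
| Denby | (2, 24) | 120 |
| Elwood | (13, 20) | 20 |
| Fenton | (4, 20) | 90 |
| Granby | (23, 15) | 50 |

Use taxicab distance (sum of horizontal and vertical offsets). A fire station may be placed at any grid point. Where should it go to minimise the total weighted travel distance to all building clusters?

(13, 16)

Manhattan distance separates: Σwᵢ(|x−xᵢ|+|y−yᵢ|) = Σwᵢ|x−xᵢ| + Σwᵢ|y−yᵢ|, so x and y are optimised independently as 1-D weighted medians.
Total weight W = 665; half = 332.5.
x-coordinate, sorted with cumulative weight:
  x=2 (Denby, w=120) cum 120
  x=4 (Fenton, w=90) cum 210
  x=6 (Ashton, w=110) cum 320
  x=13 (Elwood, w=20) cum 340  ← median
  x=23 (Brookfield, w=175) cum 515
  x=23 (Calder, w=100) cum 615
  x=23 (Granby, w=50) cum 665
⇒ x* = 13
y-coordinate, sorted with cumulative weight:
  y=3 (Calder, w=100) cum 100
  y=4 (Ashton, w=110) cum 210
  y=15 (Granby, w=50) cum 260
  y=16 (Brookfield, w=175) cum 435  ← median
  y=20 (Elwood, w=20) cum 455
  y=20 (Fenton, w=90) cum 545
  y=24 (Denby, w=120) cum 665
⇒ y* = 16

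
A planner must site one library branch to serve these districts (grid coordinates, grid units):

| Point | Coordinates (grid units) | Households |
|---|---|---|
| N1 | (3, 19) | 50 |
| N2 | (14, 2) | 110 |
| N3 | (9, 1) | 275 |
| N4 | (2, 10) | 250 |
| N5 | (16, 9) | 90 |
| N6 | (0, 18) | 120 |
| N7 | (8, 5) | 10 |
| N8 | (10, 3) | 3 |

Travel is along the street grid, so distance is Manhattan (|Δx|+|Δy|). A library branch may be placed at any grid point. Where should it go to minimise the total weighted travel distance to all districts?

Manhattan distance separates: Σwᵢ(|x−xᵢ|+|y−yᵢ|) = Σwᵢ|x−xᵢ| + Σwᵢ|y−yᵢ|, so x and y are optimised independently as 1-D weighted medians.
Total weight W = 908; half = 454.
x-coordinate, sorted with cumulative weight:
  x=0 (N6, w=120) cum 120
  x=2 (N4, w=250) cum 370
  x=3 (N1, w=50) cum 420
  x=8 (N7, w=10) cum 430
  x=9 (N3, w=275) cum 705  ← median
  x=10 (N8, w=3) cum 708
  x=14 (N2, w=110) cum 818
  x=16 (N5, w=90) cum 908
⇒ x* = 9
y-coordinate, sorted with cumulative weight:
  y=1 (N3, w=275) cum 275
  y=2 (N2, w=110) cum 385
  y=3 (N8, w=3) cum 388
  y=5 (N7, w=10) cum 398
  y=9 (N5, w=90) cum 488  ← median
  y=10 (N4, w=250) cum 738
  y=18 (N6, w=120) cum 858
  y=19 (N1, w=50) cum 908
⇒ y* = 9

(9, 9)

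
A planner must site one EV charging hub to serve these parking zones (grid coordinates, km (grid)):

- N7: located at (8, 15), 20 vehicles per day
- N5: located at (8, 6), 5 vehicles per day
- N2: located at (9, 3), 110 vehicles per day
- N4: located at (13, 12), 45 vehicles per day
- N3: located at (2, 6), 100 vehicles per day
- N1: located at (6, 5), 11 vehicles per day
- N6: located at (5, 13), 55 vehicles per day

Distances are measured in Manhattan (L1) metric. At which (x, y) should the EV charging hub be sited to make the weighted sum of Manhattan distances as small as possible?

Manhattan distance separates: Σwᵢ(|x−xᵢ|+|y−yᵢ|) = Σwᵢ|x−xᵢ| + Σwᵢ|y−yᵢ|, so x and y are optimised independently as 1-D weighted medians.
Total weight W = 346; half = 173.
x-coordinate, sorted with cumulative weight:
  x=2 (N3, w=100) cum 100
  x=5 (N6, w=55) cum 155
  x=6 (N1, w=11) cum 166
  x=8 (N7, w=20) cum 186  ← median
  x=8 (N5, w=5) cum 191
  x=9 (N2, w=110) cum 301
  x=13 (N4, w=45) cum 346
⇒ x* = 8
y-coordinate, sorted with cumulative weight:
  y=3 (N2, w=110) cum 110
  y=5 (N1, w=11) cum 121
  y=6 (N5, w=5) cum 126
  y=6 (N3, w=100) cum 226  ← median
  y=12 (N4, w=45) cum 271
  y=13 (N6, w=55) cum 326
  y=15 (N7, w=20) cum 346
⇒ y* = 6

(8, 6)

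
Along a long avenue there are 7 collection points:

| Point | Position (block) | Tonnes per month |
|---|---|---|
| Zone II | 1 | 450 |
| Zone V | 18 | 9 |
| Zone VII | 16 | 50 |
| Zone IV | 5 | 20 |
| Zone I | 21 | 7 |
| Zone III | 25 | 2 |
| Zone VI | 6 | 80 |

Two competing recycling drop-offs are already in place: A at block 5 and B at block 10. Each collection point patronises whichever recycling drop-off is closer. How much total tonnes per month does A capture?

The indifferent point is the midpoint (5+10)/2 = 7.5; collection points left of it (closer to A at 5) go to A, those right go to B.
  Zone II at 1 (w=450) → A
  Zone IV at 5 (w=20) → A
  Zone VI at 6 (w=80) → A
  Zone VII at 16 (w=50) → B
  Zone V at 18 (w=9) → B
  Zone I at 21 (w=7) → B
  Zone III at 25 (w=2) → B
A captures 550; B captures 68.

550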